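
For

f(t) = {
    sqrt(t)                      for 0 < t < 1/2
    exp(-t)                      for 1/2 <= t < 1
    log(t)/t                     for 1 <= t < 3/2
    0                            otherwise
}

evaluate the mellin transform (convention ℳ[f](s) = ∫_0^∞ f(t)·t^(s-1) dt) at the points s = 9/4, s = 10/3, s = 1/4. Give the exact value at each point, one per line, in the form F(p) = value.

treat the 3 regions marked off by 1/2, 1 separately and sum
for t in [0, 1/2): the term is ∫ sqrt(t)·t^(s-1)
segment 1/2 to 1 holds exp(-t); add its integral
between 1 and 3/2 the integrand is log(t)/t·t^(s-1)

F(9/4) = -12*2**(3/4)*3**(1/4)/25 - uppergamma(9/4, 1) + 2**(1/4)/22 + log(3**(3*2**(3/4)*3**(1/4)/5)/2**(3*2**(3/4)*3**(1/4)/5)) + 16/25 + uppergamma(9/4, 1/2)
F(10/3) = -uppergamma(10/3, 1) - 81*2**(2/3)*3**(1/3)/392 + 3*2**(1/6)/184 + 9/49 + log(3**(27*2**(2/3)*3**(1/3)/56)/2**(27*2**(2/3)*3**(1/3)/56)) + uppergamma(10/3, 1/2)
F(1/4) = -16*2**(3/4)*3**(1/4)/27 + log(2**(4*2**(3/4)*3**(1/4)/9)/3**(4*2**(3/4)*3**(1/4)/9)) - uppergamma(1/4, 1) + uppergamma(1/4, 1/2) + 2*2**(1/4)/3 + 16/9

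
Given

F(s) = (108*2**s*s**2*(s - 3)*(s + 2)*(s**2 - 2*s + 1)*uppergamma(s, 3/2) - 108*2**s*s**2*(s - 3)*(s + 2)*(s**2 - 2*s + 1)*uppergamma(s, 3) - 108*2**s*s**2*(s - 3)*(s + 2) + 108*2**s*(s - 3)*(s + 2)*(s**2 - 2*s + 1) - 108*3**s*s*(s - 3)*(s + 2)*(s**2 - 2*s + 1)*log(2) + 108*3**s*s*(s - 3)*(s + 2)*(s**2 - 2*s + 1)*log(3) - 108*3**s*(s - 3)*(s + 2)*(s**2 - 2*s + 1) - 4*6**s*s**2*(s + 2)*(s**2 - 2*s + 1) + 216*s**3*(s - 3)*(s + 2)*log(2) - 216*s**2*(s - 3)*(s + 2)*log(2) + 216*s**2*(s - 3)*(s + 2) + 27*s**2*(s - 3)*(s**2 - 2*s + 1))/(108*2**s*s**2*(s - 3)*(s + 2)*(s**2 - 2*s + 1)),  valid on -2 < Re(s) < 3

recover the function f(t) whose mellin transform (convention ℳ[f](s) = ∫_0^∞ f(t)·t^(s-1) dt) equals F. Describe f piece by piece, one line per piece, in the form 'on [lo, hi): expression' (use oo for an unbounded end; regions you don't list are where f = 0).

on [0, 1/2): t**2
on [1/2, 1): log(t)/t
on [1, 3/2): log(t)
on [3/2, 3): exp(-t)
on [3, oo): t**(-3)

slice at 1/2, 1, 3/2, 3, transform all 5 pieces, and sum them
[0, 1/2) adds the kernel integral of t**2
∫ log(t)/t·t^(s-1) over [1/2, 1)
[1, 3/2) adds the kernel integral of log(t)
[3/2, 3) adds the kernel integral of exp(-t)
∫ over [3, ∞) of t**(-3)·t^(s-1) joins the sum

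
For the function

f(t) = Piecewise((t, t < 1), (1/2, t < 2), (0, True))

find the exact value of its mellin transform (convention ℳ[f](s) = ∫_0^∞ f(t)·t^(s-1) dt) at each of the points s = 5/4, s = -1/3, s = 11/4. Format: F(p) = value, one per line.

linearity at 1 turns ℳ[f](s) into 2 summed integrals
the [0, 1) slice contributes ∫ t·t^(s-1) dt
over [1, 2), the kernel integral of 1/2 enters the sum

F(5/4) = 2/45 + 4*2**(1/4)/5
F(-1/3) = 3 - 3*2**(2/3)/4
F(11/4) = 14/165 + 8*2**(3/4)/11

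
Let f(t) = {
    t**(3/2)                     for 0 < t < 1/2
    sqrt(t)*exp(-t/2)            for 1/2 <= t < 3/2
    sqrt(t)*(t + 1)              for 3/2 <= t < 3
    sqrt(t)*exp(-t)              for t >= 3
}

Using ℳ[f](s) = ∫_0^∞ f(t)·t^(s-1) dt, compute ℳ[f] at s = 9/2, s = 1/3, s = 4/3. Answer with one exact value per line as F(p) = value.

F(9/2) = -12993*exp(-3/4)/8 + 393*exp(-3) + 80009/480 + 7889*exp(-1/4)/8
F(1/3) = -111*2**(1/6)*3**(5/6)/110 - 2**(5/6)*uppergamma(5/6, 3/4) + uppergamma(5/6, 3) + 3*2**(1/6)/22 + 2**(5/6)*uppergamma(5/6, 1/4) + 156*3**(5/6)/55
F(4/3) = 2**(1/6)*(-1496*2**(2/3)*uppergamma(11/6, 3/4) - 603*3**(5/6) + 33 + 374*2**(5/6)*uppergamma(11/6, 3) + 1496*2**(2/3)*uppergamma(11/6, 1/4) + 1800*6**(5/6))/748

reversing the shared t-power: t on [0, 1/2); exp(-t/2) on [1/2, 3/2); t + 1 on [3/2, 3); …
split f at 1/2, 3/2, 3: ℳ[f](s) collects 4 kernel integrals
piece [0, 1/2): integrate t**(3/2) against the kernel
[1/2, 3/2) adds the kernel integral of sqrt(t)*exp(-t/2)
on [3/2, 3) integrate f = sqrt(t)*(t + 1) against the kernel
the [3, ∞) slice contributes ∫ sqrt(t)*exp(-t)·t^(s-1) dt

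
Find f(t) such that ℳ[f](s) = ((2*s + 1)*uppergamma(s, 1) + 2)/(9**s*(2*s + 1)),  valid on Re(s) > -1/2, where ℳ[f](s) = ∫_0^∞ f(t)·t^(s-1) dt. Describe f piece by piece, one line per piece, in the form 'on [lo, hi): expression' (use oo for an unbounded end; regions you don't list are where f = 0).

peel off the power substitution: 3*t on [0, 1/3); exp(-9*t**2) on [1/3, ∞)
undo the common scale on t: t on [0, 1); exp(-t**2) on [1, ∞)
strip the power substitution: sqrt(t) on [0, 1); exp(-t) on [1, ∞)
split f at 1/9: ℳ[f](s) collects 2 kernel integrals
∫ over [0, 1/9) of 3*sqrt(t)·t^(s-1) joins the sum
∫ over [1/9, ∞) of exp(-9*t)·t^(s-1) joins the sum

on [0, 1/9): 3*sqrt(t)
on [1/9, oo): exp(-9*t)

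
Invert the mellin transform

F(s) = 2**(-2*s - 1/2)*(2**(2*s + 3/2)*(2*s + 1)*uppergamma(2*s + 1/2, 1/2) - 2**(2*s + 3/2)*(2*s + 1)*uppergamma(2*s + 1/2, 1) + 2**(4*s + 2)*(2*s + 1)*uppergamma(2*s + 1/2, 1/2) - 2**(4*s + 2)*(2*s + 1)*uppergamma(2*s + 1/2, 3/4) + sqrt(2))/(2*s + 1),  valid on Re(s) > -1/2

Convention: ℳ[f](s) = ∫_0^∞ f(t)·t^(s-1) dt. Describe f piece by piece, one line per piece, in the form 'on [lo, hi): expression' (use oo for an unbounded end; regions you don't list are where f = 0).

on [0, 1/4): sqrt(t)
on [1/4, 1): t**(1/4)*exp(-sqrt(t))
on [1, 9/4): t**(1/4)*exp(-sqrt(t)/2)

undo the power substitution: t on [0, 1/2); sqrt(t)*exp(-t) on [1/2, 1); sqrt(t)*exp(-t/2) on [1, 3/2)
back out the shared t-power: sqrt(t) on [0, 1/2); exp(-t) on [1/2, 1); exp(-t/2) on [1, 3/2)
along the cuts 1/4, 1, ℳ[f](s) splits into 3 integrals
on [0, 1/4) integrate f = sqrt(t) against the kernel
∫ over [1/4, 1) of t**(1/4)*exp(-sqrt(t))·t^(s-1) joins the sum
over [1, 9/4), the kernel integral of t**(1/4)*exp(-sqrt(t)/2) enters the sum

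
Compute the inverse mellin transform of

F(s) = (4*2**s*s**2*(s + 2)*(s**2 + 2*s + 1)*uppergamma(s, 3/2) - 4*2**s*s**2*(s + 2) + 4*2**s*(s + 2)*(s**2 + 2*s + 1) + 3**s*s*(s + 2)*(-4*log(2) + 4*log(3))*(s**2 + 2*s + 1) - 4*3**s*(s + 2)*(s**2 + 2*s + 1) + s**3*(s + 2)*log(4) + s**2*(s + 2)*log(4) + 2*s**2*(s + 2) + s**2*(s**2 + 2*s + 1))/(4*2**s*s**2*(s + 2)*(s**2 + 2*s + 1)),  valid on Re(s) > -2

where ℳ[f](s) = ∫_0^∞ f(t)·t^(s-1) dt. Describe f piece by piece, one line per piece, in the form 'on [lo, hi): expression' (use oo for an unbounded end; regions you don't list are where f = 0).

on [0, 1/2): t**2
on [1/2, 1): t*log(t)
on [1, 3/2): log(t)
on [3/2, oo): exp(-t)

the 4 pieces separated at 1/2, 1, 3/2 each add one integral
piece [0, 1/2): integrate t**2 against the kernel
on [1/2, 1) integrate f = t*log(t) against the kernel
∫ over [1, 3/2) of log(t)·t^(s-1) joins the sum
the [3/2, ∞) slice contributes ∫ exp(-t)·t^(s-1) dt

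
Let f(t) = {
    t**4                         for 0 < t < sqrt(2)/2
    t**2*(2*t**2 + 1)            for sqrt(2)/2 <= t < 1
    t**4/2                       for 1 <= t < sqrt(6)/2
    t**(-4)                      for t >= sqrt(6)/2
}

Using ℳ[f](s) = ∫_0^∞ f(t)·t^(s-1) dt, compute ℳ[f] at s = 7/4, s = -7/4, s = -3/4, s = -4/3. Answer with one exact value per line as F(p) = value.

F(7/4) = 2**(1/8)*(-3294 + 9828*2**(7/8) + 7325*3**(7/8))/37260
F(-7/4) = 2**(7/8)*(-2622 + 239*3**(1/8) + 2898*2**(1/8))/1242
F(-3/4) = 2**(3/8)*(-31806 + 9775*3**(5/8) + 42066*2**(5/8))/66690
F(-4/3) = 2**(2/3)*(-486 + 97*3**(1/3) + 594*2**(1/3))/576

the shared t-power comes off first: t**2 on [0, sqrt(2)/2); 2*t**2 + 1 on [sqrt(2)/2, 1); t**2/2 on [1, sqrt(6)/2); …
reversing the power substitution: t on [0, 1/2); 2*t + 1 on [1/2, 1); t/2 on [1, 3/2); …
integrate the 4 segments split at sqrt(2)/2, 1, sqrt(6)/2, then add the results
for t in [0, sqrt(2)/2): the term is ∫ t**4·t^(s-1)
segment sqrt(2)/2 to 1 holds t**2*(2*t**2 + 1); add its integral
the [1, sqrt(6)/2) slice contributes ∫ t**4/2·t^(s-1) dt
between sqrt(6)/2 and ∞ the integrand is t**(-4)·t^(s-1)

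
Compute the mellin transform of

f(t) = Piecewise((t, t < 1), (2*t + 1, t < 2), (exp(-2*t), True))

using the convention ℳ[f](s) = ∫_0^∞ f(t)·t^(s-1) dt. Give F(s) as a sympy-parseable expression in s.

decompose at 1, 2; ℳ[f](s) sums the 3 pieces' integrals
over [0, 1), the kernel integral of t enters the sum
for t in [1, 2): the term is ∫ (2*t + 1)·t^(s-1)
the [2, ∞) slice contributes ∫ exp(-2*t)·t^(s-1) dt

(2**s*s*(s + 1)*uppergamma(s, 4) - 2*4**s*s - 4**s + 5*8**s*s + 8**s)/(4**s*s*(s + 1))
  Re(s) > -1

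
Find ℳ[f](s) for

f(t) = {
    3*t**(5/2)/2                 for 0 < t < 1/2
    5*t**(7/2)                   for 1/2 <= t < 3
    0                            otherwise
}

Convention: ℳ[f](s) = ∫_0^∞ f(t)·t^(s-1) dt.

the 2 pieces separated at 1/2 each add one integral
for t in [0, 1/2): the term is ∫ 3*t**(5/2)/2·t^(s-1)
segment 1/2 to 3 holds 5*t**(7/2); add its integral

(1080*sqrt(3)*6**s*s + 2700*sqrt(3)*6**s - sqrt(2)*s - sqrt(2))/(2*2**s*(4*s**2 + 24*s + 35))
  Re(s) > -5/2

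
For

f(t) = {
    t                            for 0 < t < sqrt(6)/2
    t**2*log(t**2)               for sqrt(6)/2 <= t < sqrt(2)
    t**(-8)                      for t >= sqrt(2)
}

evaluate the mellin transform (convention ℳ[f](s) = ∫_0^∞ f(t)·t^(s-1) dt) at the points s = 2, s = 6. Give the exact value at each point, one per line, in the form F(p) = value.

F(2) = -9*log(3)/16 - 19/96 + sqrt(6)/4 + 25*log(2)/16
F(6) = -81*log(3)/128 - 47/512 + 27*sqrt(6)/112 + 337*log(2)/128

peel off the power substitution: sqrt(t) on [0, 3/2); t*log(t) on [3/2, 2); t**(-4) on [2, ∞)
breakpoints sqrt(6)/2, sqrt(2): one integral from each of the 3 segments
between 0 and sqrt(6)/2 the integrand is t·t^(s-1)
∫ t**2*log(t**2)·t^(s-1) over [sqrt(6)/2, sqrt(2))
over [sqrt(2), ∞), the kernel integral of t**(-8) enters the sum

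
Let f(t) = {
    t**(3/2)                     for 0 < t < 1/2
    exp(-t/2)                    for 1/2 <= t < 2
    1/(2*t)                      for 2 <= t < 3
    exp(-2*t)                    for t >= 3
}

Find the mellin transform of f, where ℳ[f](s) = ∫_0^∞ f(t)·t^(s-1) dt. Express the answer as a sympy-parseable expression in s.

(12*24**s*(s - 1)*(2*s + 3)*uppergamma(s, 1/4) - 12*24**s*(s - 1)*(2*s + 3)*uppergamma(s, 1) - 3*24**s*(2*s + 3) + 2*36**s*(2*s + 3) + 12*6**s*(s - 1)*(2*s + 3)*uppergamma(s, 6) + 6*sqrt(2)*6**s*(s - 1))/(12*12**s*(s - 1)*(2*s + 3))
  Re(s) > -3/2

integrate the 4 segments split at 1/2, 2, 3, then add the results
[0, 1/2) adds the kernel integral of t**(3/2)
piece [1/2, 2): integrate exp(-t/2) against the kernel
on [2, 3): add ∫ 1/(2*t)·t^(s-1) dt
the [3, ∞) slice contributes ∫ exp(-2*t)·t^(s-1) dt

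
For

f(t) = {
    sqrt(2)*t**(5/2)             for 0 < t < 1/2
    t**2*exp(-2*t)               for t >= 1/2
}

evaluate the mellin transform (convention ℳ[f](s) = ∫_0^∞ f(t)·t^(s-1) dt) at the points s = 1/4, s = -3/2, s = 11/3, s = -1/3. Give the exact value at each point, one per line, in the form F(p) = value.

F(1/4) = 2**(3/4)*(4 + 11*uppergamma(9/4, 1))/88
F(-3/2) = sqrt(2)*(sqrt(pi)*erfc(1) + 1)/2
F(11/3) = 2**(1/3)*(6 + 37*uppergamma(17/3, 1))/2368
F(-1/3) = 2**(1/3)*(6 + 13*uppergamma(5/3, 1))/52

the shared t-power comes off first: sqrt(2)*sqrt(t) on [0, 1/2); exp(-2*t) on [1/2, ∞)
back out the common scale on t: sqrt(t) on [0, 1); exp(-t) on [1, ∞)
decompose at 1/2; ℳ[f](s) sums the 2 pieces' integrals
on [0, 1/2): add ∫ sqrt(2)*t**(5/2)·t^(s-1) dt
∫ t**2*exp(-2*t)·t^(s-1) over [1/2, ∞)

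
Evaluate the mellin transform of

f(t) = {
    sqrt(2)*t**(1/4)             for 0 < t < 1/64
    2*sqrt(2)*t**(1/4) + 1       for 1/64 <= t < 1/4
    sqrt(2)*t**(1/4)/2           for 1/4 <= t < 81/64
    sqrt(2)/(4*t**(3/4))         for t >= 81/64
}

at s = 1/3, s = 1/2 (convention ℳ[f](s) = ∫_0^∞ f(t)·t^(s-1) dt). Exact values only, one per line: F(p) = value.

F(1/3) = -27/28 + 629*3**(1/3)/420 + 39*2**(1/3)/14
F(1/2) = 33/8

peel off the power substitution: sqrt(2)*sqrt(t) on [0, 1/8); 2*sqrt(2)*sqrt(t) + 1 on [1/8, 1/2); sqrt(2)*sqrt(t)/2 on [1/2, 9/8); …
peel off the common scale on t: sqrt(t) on [0, 1/4); 2*sqrt(t) + 1 on [1/4, 1); sqrt(t)/2 on [1, 9/4); …
the power substitution comes off first: t on [0, 1/2); 2*t + 1 on [1/2, 1); t/2 on [1, 3/2); …
cuts at 1/64, 1/4, 81/64: linearity sums the 4 kernel integrals
for t in [0, 1/64): the term is ∫ sqrt(2)*t**(1/4)·t^(s-1)
over [1/64, 1/4), the kernel integral of (2*sqrt(2)*t**(1/4) + 1) enters the sum
∫ over [1/4, 81/64) of sqrt(2)*t**(1/4)/2·t^(s-1) joins the sum
for t in [81/64, ∞): the term is ∫ sqrt(2)/(4*t**(3/4))·t^(s-1)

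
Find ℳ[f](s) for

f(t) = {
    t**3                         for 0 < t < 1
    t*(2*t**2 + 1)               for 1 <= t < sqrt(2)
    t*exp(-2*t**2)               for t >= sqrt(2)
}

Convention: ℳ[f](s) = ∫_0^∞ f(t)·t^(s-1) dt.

(-8*2**s*(s + 1) - 8*2**s + 2**(s/2 + 1/2)*(s + 1)*(s + 3)*uppergamma(s/2 + 1/2, 4) + 20*2**(3*s/2 + 1/2)*(s + 1) + 8*2**(3*s/2 + 1/2))/(4*2**s*(s + 1)*(s + 3))
  Re(s) > -3

invert the power substitution to get t**(3/2) on [0, 1); sqrt(t)*(2*t + 1) on [1, 2); sqrt(t)*exp(-2*t) on [2, ∞)
invert the shared t-power to get t on [0, 1); 2*t + 1 on [1, 2); exp(-2*t) on [2, ∞)
cuts at 1, sqrt(2): linearity sums the 3 kernel integrals
∫ t**3·t^(s-1) over [0, 1)
piece [1, sqrt(2)): integrate t*(2*t**2 + 1) against the kernel
∫ t*exp(-2*t**2)·t^(s-1) over [sqrt(2), ∞)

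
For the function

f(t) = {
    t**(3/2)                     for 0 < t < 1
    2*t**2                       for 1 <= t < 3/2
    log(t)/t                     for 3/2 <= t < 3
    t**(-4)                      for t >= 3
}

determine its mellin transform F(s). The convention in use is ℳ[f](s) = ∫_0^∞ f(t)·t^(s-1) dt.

(324*2**s*(s - 4)*(s + 2)*(s**2 - 2*s + 1) - 324*2**s*(s - 4)*(2*s + 3)*(s**2 - 2*s + 1) - 108*3**s*s*(s - 4)*(s + 2)*(2*s + 3)*log(3) + 108*3**s*s*(s - 4)*(s + 2)*(2*s + 3)*log(2) - 108*3**s*(s - 4)*(s + 2)*(2*s + 3)*log(2) + 108*3**s*(s - 4)*(s + 2)*(2*s + 3) + 108*3**s*(s - 4)*(s + 2)*(2*s + 3)*log(3) + 729*3**s*(s - 4)*(2*s + 3)*(s**2 - 2*s + 1) + 54*6**s*s*(s - 4)*(s + 2)*(2*s + 3)*log(3) - 54*6**s*(s - 4)*(s + 2)*(2*s + 3)*log(3) - 54*6**s*(s - 4)*(s + 2)*(2*s + 3) - 2*6**s*(s + 2)*(2*s + 3)*(s**2 - 2*s + 1))/(162*2**s*(s - 4)*(s + 2)*(2*s + 3)*(s**2 - 2*s + 1))
  -3/2 < Re(s) < 4

f breaks at 1, 3/2, 3 into 4 integrals to sum
segment 0 to 1 holds t**(3/2); add its integral
piece [1, 3/2): integrate 2*t**2 against the kernel
between 3/2 and 3 the integrand is log(t)/t·t^(s-1)
segment 3 to ∞ holds t**(-4); add its integral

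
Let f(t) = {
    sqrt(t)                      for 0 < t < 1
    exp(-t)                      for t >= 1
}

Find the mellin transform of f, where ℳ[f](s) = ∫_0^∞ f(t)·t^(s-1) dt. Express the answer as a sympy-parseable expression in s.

summing 2 kernel integrals split by 1 yields ℳ[f](s)
∫ sqrt(t)·t^(s-1) over [0, 1)
between 1 and ∞ the integrand is exp(-t)·t^(s-1)

((2*s + 1)*uppergamma(s, 1) + 2)/(2*s + 1)
  Re(s) > -1/2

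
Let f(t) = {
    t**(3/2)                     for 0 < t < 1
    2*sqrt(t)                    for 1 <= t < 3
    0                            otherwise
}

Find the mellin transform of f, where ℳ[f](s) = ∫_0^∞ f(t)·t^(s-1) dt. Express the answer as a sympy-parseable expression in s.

(4*sqrt(3)*3**s*(2*s + 3) - 4*s - 10)/((2*s + 1)*(2*s + 3))
  Re(s) > -3/2

split f at 1: ℳ[f](s) collects 2 kernel integrals
the [0, 1) slice contributes ∫ t**(3/2)·t^(s-1) dt
between 1 and 3 the integrand is 2*sqrt(t)·t^(s-1)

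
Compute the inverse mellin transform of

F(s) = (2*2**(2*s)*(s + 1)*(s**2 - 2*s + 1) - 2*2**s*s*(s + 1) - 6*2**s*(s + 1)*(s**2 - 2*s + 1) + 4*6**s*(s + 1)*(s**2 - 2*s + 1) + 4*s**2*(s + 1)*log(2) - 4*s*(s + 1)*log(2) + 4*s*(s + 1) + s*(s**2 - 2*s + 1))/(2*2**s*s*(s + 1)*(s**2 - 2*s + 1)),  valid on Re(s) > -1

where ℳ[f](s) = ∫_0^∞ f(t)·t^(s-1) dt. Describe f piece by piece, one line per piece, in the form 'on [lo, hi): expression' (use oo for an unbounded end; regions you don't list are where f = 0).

decompose at 1/2, 1, 2; ℳ[f](s) sums the 4 pieces' integrals
∫ t·t^(s-1) over [0, 1/2)
between 1/2 and 1 the integrand is log(t)/t·t^(s-1)
piece [1, 2): integrate 3 against the kernel
on [2, 3) integrate f = 2 against the kernel

on [0, 1/2): t
on [1/2, 1): log(t)/t
on [1, 2): 3
on [2, 3): 2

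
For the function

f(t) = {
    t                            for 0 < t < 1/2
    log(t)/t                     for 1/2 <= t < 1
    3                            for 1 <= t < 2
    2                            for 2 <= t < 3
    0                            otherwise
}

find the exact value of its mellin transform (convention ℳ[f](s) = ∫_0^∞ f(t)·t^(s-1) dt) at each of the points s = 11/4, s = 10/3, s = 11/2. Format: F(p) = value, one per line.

slice at 1/2, 1, 2, transform all 4 pieces, and sum them
for t in [0, 1/2): the term is ∫ t·t^(s-1)
over [1/2, 1), the kernel integral of log(t)/t enters the sum
segment [1, 2) carries 3; integrate it
∫ 2·t^(s-1) over [2, 3)

F(11/4) = 2**(1/4)*(-22920*2**(3/4) + 3179 + 4620*log(2) + 47040*sqrt(2) + 105840*6**(3/4))/32340
F(10/3) = -531/490 + 615*2**(2/3)/20384 + 3*2**(2/3)*log(2)/56 + 12*2**(1/3)/5 + 81*3**(1/3)/5
F(11/2) = sqrt(2)*(-220480*sqrt(2) + 5148*log(2) + 4315123 + 32752512*sqrt(6))/741312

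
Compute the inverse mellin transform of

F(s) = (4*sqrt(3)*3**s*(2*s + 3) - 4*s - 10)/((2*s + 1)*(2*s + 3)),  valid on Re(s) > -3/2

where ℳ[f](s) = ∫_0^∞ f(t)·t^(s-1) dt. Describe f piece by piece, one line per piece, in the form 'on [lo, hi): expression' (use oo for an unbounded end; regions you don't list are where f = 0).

f breaks at 1 into 2 integrals to sum
piece [0, 1): integrate t**(3/2) against the kernel
on [1, 3) integrate f = 2*sqrt(t) against the kernel

on [0, 1): t**(3/2)
on [1, 3): 2*sqrt(t)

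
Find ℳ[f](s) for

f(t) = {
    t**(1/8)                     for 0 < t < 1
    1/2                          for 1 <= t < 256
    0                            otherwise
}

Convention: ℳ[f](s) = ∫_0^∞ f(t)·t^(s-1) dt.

(256**s*(8*s + 1) + 8*s - 1)/(2*s*(8*s + 1))
  Re(s) > -1/8

reversing the power substitution: t**(1/4) on [0, 1); 1/2 on [1, 16)
invert the power substitution to get sqrt(t) on [0, 1); 1/2 on [1, 4)
invert the power substitution to get t on [0, 1); 1/2 on [1, 2)
integrate the 2 segments split at 1, then add the results
the [0, 1) slice contributes ∫ t**(1/8)·t^(s-1) dt
on [1, 256) integrate f = 1/2 against the kernel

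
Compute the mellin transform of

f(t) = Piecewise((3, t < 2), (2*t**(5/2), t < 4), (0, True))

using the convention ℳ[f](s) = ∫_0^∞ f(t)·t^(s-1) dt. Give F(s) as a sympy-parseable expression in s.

2**s*(2**(s + 7)*s - 16*sqrt(2)*s + 6*s + 15)/(s*(2*s + 5))
  Re(s) > 0

integrate the 2 segments split at 2, then add the results
the [0, 2) slice contributes ∫ 3·t^(s-1) dt
on [2, 4): add ∫ 2*t**(5/2)·t^(s-1) dt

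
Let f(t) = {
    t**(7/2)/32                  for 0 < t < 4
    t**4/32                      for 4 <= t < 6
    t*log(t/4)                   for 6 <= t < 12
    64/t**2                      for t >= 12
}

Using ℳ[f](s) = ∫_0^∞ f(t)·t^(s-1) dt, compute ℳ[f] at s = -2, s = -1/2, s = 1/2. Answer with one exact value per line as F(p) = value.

strip the common scale on t: sqrt(2)*t**(7/2)/4 on [0, 2); t**4/2 on [2, 3); 2*t*log(t/2) on [3, 6); …
reversing the shared t-power: sqrt(2)*t**(3/2)/4 on [0, 2); t**2/2 on [2, 3); 2*log(t/2)/t on [3, 6); …
undo the common scale on t: t**(3/2) on [0, 1); 2*t**2 on [1, 3/2); log(t)/t on [3/2, 3); …
linearity at 4, 6, 12 turns ℳ[f](s) into 4 summed integrals
for t in [0, 4): the term is ∫ t**(7/2)/32·t^(s-1)
∫ over [4, 6) of t**4/32·t^(s-1) joins the sum
on [6, 12): add ∫ t*log(t/4)·t^(s-1) dt
∫ over [12, ∞) of 64/t**2·t^(s-1) joins the sum

F(-2) = -log(2)/6 + log(3)/12 + 365/648
F(-1/2) = -1076*sqrt(3)/135 - 10/21 + log(2**(2*sqrt(6))*3**(-2*sqrt(6) + 4*sqrt(3))) + 83*sqrt(6)/14
F(1/2) = -272*sqrt(3)/27 - 14/9 + log(2**(4*sqrt(6))*3**(-4*sqrt(6) + 16*sqrt(3))) + 35*sqrt(6)/3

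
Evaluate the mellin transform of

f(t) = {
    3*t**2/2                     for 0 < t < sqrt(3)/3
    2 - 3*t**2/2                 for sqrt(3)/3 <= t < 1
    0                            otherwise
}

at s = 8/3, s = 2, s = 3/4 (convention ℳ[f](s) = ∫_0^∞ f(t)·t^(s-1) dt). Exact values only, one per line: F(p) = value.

reversing the power substitution: 3*t/2 on [0, 1/3); 2 - 3*t/2 on [1/3, 1)
undo the common scale on t: t on [0, 1/2); 2 - t on [1/2, 3/2)
summing 2 kernel integrals split by sqrt(3)/3 yields ℳ[f](s)
segment [0, sqrt(3)/3) carries 3*t**2/2; integrate it
between sqrt(3)/3 and 1 the integrand is (2 - 3*t**2/2)·t^(s-1)

F(8/3) = 3/7 - 5*3**(2/3)/84
F(2) = 3/8
F(3/4) = 70/33 - 76*3**(5/8)/99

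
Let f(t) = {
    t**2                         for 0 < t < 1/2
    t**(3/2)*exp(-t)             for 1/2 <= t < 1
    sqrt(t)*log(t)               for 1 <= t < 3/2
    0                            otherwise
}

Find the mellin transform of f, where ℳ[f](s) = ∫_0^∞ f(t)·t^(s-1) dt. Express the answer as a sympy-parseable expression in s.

remove the shared t-power first: t**(3/2) on [0, 1/2); t*exp(-t) on [1/2, 1); log(t) on [1, 3/2)
the shared t-power comes off first: sqrt(t) on [0, 1/2); exp(-t) on [1/2, 1); log(t)/t on [1, 3/2)
cuts at 1/2, 1: linearity sums the 3 kernel integrals
between 0 and 1/2 the integrand is t**2·t^(s-1)
over [1/2, 1), the kernel integral of t**(3/2)*exp(-t) enters the sum
segment 1 to 3/2 holds sqrt(t)*log(t); add its integral

2**(-s - 5/2)*(2**(s + 5/2)*(s + 2)*(8*s - (2*s + 3)**2 + 8)*uppergamma(s + 3/2, 1/2) - 2**(s + 5/2)*(s + 2)*(8*s - (2*s + 3)**2 + 8)*uppergamma(s + 3/2, 1) + 2**(s + 9/2)*(-s - 2) + 3**(s + 1/2)*(s + 2)*(2*s + 3)*(-8*log(3) + 8*log(2)) + 3**(s + 1/2)*(s + 2)*(-16*log(2) + 16*log(3)) + 16*3**(s + 1/2)*(s + 2) + sqrt(2)*(8*s - (2*s + 3)**2 + 8))/((s + 2)*(8*s - (2*s + 3)**2 + 8))
  Re(s) > -2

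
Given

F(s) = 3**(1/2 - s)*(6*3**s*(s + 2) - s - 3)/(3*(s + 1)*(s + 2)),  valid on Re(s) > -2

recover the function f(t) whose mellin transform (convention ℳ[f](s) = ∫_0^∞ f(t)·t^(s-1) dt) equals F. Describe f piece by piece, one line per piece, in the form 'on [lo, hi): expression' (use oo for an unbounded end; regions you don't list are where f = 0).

peel off the shared t-power: 3*sqrt(3)*t**(3/2) on [0, 1/3); 2*sqrt(3)*sqrt(t) on [1/3, 1)
remove the common scale on t first: t**(3/2) on [0, 1); 2*sqrt(t) on [1, 3)
split f at 1/3: ℳ[f](s) collects 2 kernel integrals
[0, 1/3) adds the kernel integral of 3*sqrt(3)*t**2
[1/3, 1) adds the kernel integral of 2*sqrt(3)*t

on [0, 1/3): 3*sqrt(3)*t**2
on [1/3, 1): 2*sqrt(3)*t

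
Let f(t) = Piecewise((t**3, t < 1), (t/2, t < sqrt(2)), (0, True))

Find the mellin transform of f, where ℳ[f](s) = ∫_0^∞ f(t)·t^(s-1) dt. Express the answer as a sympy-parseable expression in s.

undo the shared t-power: t**2 on [0, 1); 1/2 on [1, sqrt(2))
the power substitution comes off first: t on [0, 1); 1/2 on [1, 2)
f breaks at 1 into 2 integrals to sum
segment [0, 1) carries t**3; integrate it
segment 1 to sqrt(2) holds t/2; add its integral

(2**(s/2 + 1/2)*(s + 3) + s - 1)/(2*(s + 1)*(s + 3))
  Re(s) > -3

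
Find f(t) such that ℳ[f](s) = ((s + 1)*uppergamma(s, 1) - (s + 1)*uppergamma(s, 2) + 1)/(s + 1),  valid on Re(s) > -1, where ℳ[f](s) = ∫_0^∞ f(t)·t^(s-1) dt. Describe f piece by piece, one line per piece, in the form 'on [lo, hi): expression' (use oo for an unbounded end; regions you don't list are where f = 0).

on [0, 1): t
on [1, 2): exp(-t)

cuts at 1: linearity sums the 2 kernel integrals
between 0 and 1 the integrand is t·t^(s-1)
for t in [1, 2): the term is ∫ exp(-t)·t^(s-1)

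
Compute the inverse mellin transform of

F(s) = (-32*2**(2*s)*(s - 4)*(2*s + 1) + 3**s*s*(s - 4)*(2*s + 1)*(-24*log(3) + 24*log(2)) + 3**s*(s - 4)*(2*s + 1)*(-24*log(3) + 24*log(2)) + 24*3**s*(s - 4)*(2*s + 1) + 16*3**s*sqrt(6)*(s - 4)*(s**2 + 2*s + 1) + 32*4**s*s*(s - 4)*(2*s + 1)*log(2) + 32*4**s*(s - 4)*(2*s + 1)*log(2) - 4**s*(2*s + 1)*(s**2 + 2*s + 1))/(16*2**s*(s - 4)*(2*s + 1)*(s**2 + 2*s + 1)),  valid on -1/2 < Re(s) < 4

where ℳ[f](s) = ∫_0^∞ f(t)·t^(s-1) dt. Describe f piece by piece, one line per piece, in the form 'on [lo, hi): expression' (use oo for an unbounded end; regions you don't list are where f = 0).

linearity at 3/2, 2 turns ℳ[f](s) into 3 summed integrals
[0, 3/2) adds the kernel integral of sqrt(t)
piece [3/2, 2): integrate t*log(t) against the kernel
piece [2, ∞): integrate t**(-4) against the kernel

on [0, 3/2): sqrt(t)
on [3/2, 2): t*log(t)
on [2, oo): t**(-4)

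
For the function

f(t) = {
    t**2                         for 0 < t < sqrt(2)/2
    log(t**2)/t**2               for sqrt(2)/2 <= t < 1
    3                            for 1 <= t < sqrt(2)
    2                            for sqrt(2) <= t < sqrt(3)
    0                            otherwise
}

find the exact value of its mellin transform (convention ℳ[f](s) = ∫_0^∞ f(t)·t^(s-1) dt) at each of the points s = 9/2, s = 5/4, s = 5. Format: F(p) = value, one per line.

F(9/2) = 2**(3/4)*(-11544*2**(1/4) + 2340*log(2) + 2097 + 10400*sqrt(2) + 46800*6**(1/4))/23400
F(5/4) = 2**(3/8)*(-1742*2**(5/8) - 780*log(2) + 468*2**(1/4) + 468*6**(5/8) + 2125)/585
F(5) = sqrt(2)*(-2072*sqrt(2) + 420*log(2) + 4357 + 9072*sqrt(6))/5040

remove the power substitution first: t on [0, 1/2); log(t)/t on [1/2, 1); 3 on [1, 2); …
f breaks at sqrt(2)/2, 1, sqrt(2) into 4 integrals to sum
segment 0 to sqrt(2)/2 holds t**2; add its integral
over [sqrt(2)/2, 1), the kernel integral of log(t**2)/t**2 enters the sum
segment 1 to sqrt(2) holds 3; add its integral
the [sqrt(2), sqrt(3)) slice contributes ∫ 2·t^(s-1) dt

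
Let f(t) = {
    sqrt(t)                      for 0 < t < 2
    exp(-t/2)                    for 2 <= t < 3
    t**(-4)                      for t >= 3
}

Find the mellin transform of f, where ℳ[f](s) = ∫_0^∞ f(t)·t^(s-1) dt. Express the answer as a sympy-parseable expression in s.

summing 3 kernel integrals split by 2, 3 yields ℳ[f](s)
over [0, 2), the kernel integral of sqrt(t) enters the sum
for t in [2, 3): the term is ∫ exp(-t/2)·t^(s-1)
on [3, ∞): add ∫ t**(-4)·t^(s-1) dt

(2**s*(s - 4)*(2*s + 1)*uppergamma(s, 1) - 2**s*(s - 4)*(2*s + 1)*uppergamma(s, 3/2) + 2*2**(s + 1/2)*(s - 4) - 3**s*(2*s + 1)/81)/((s - 4)*(2*s + 1))
  -1/2 < Re(s) < 4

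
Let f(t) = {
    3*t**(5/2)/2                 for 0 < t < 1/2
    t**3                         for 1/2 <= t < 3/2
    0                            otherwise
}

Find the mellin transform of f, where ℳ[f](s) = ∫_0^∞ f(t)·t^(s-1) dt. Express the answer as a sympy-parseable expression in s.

(27*3**s*(2*s + 5) - 2*s + 3*sqrt(2)*(s + 3) - 5)/(8*2**s*(s + 3)*(2*s + 5))
  Re(s) > -5/2

linearity at 1/2 turns ℳ[f](s) into 2 summed integrals
on [0, 1/2): add ∫ 3*t**(5/2)/2·t^(s-1) dt
on [1/2, 3/2): add ∫ t**3·t^(s-1) dt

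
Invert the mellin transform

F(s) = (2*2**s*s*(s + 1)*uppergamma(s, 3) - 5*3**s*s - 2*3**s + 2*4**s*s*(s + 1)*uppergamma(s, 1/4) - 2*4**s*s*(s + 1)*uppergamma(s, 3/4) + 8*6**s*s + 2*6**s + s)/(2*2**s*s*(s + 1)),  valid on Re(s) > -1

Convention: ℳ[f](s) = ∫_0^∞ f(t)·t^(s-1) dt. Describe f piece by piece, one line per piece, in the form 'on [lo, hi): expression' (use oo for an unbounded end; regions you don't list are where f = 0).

split f at 1/2, 3/2, 3: ℳ[f](s) collects 4 kernel integrals
the [0, 1/2) slice contributes ∫ t·t^(s-1) dt
∫ over [1/2, 3/2) of exp(-t/2)·t^(s-1) joins the sum
segment 3/2 to 3 holds (t + 1); add its integral
piece [3, ∞): integrate exp(-t) against the kernel

on [0, 1/2): t
on [1/2, 3/2): exp(-t/2)
on [3/2, 3): t + 1
on [3, oo): exp(-t)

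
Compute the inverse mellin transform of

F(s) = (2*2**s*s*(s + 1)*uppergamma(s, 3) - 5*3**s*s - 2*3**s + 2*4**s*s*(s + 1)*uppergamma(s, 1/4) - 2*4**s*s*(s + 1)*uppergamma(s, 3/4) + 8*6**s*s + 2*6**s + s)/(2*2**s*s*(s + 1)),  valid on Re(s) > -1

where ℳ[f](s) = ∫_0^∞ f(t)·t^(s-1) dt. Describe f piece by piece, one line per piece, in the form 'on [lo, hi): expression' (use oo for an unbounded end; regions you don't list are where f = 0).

undo the shared t-power: sqrt(t) on [0, 1/2); exp(-t/2)/sqrt(t) on [1/2, 3/2); (t + 1)/sqrt(t) on [3/2, 3); …
invert the shared t-power to get t**(3/2) on [0, 1/2); sqrt(t)*exp(-t/2) on [1/2, 3/2); sqrt(t)*(t + 1) on [3/2, 3); …
reversing the shared t-power: t on [0, 1/2); exp(-t/2) on [1/2, 3/2); t + 1 on [3/2, 3); …
along the cuts 1/2, 3/2, 3, ℳ[f](s) splits into 4 integrals
over [0, 1/2), the kernel integral of t enters the sum
piece [1/2, 3/2): integrate exp(-t/2) against the kernel
between 3/2 and 3 the integrand is (t + 1)·t^(s-1)
the [3, ∞) slice contributes ∫ exp(-t)·t^(s-1) dt

on [0, 1/2): t
on [1/2, 3/2): exp(-t/2)
on [3/2, 3): t + 1
on [3, oo): exp(-t)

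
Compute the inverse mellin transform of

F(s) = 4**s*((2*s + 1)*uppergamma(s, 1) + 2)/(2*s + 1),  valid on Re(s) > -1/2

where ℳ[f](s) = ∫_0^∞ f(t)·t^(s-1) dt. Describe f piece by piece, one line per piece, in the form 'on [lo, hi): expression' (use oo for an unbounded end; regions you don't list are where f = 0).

on [0, 4): sqrt(t)/2
on [4, oo): exp(-t/4)

strip the power substitution: t/2 on [0, 2); exp(-t**2/4) on [2, ∞)
the common scale on t comes off first: t on [0, 1); exp(-t**2) on [1, ∞)
back out the power substitution: sqrt(t) on [0, 1); exp(-t) on [1, ∞)
f breaks at 4 into 2 integrals to sum
on [0, 4) integrate f = sqrt(t)/2 against the kernel
on [4, ∞) integrate f = exp(-t/4) against the kernel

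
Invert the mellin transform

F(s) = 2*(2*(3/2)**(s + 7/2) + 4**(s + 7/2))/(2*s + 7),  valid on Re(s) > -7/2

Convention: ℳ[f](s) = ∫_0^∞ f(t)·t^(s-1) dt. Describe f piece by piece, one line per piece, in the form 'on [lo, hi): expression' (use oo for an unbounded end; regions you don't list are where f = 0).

on [0, 3/2): 3*t**(7/2)
on [3/2, 4): t**(7/2)

f breaks at 3/2 into 2 integrals to sum
between 0 and 3/2 the integrand is 3*t**(7/2)·t^(s-1)
[3/2, 4) adds the kernel integral of t**(7/2)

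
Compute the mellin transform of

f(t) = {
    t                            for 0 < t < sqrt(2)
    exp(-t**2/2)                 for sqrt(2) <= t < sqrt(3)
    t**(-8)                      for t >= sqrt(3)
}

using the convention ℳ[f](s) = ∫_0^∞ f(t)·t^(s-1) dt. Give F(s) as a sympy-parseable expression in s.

(81*2**(s/2)*(s - 8)*(s + 1)*uppergamma(s/2, 1) - 81*2**(s/2)*(s - 8)*(s + 1)*uppergamma(s/2, 3/2) + 162*2**(s/2 + 1/2)*(s - 8) - 2*3**(s/2)*(s + 1))/(162*(s - 8)*(s + 1))
  -1 < Re(s) < 8

strip the power substitution: sqrt(t) on [0, 2); exp(-t/2) on [2, 3); t**(-4) on [3, ∞)
split f at sqrt(2), sqrt(3): ℳ[f](s) collects 3 kernel integrals
on [0, sqrt(2)) integrate f = t against the kernel
over [sqrt(2), sqrt(3)), the kernel integral of exp(-t**2/2) enters the sum
on [sqrt(3), ∞): add ∫ t**(-8)·t^(s-1) dt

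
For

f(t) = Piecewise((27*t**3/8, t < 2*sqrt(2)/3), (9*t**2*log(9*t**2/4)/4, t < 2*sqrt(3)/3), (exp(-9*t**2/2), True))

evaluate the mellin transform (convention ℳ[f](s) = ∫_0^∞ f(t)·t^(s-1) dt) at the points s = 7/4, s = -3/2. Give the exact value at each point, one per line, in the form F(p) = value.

F(7/4) = -64*2**(3/4)*3**(1/8)/225 - 32*2**(5/8)*3**(1/4)*log(2)/135 + 2**(7/8)*3**(1/4)*uppergamma(7/8, 6)/18 + 256*2**(5/8)*3**(1/4)/2025 + 64*2**(1/8)*3**(1/4)/171 + 8*2**(3/4)*3**(1/8)*log(3)/15
F(-3/2) = 6**(1/4)*(-24*2**(1/4)*sqrt(3) + 3*3**(1/4)*uppergamma(-3/4, 6) + 4*3**(1/4) + log(3**(6*2**(1/4)*sqrt(3))/2**(6*sqrt(2)*3**(1/4))) + 24*sqrt(2)*3**(1/4))/4

peel off the common scale on t: t**3 on [0, sqrt(2)); t**2*log(t**2) on [sqrt(2), sqrt(3)); exp(-2*t**2) on [sqrt(3), ∞)
undo the power substitution: t**(3/2) on [0, 2); t*log(t) on [2, 3); exp(-2*t) on [3, ∞)
slice at 2*sqrt(2)/3, 2*sqrt(3)/3, transform all 3 pieces, and sum them
segment 0 to 2*sqrt(2)/3 holds 27*t**3/8; add its integral
on [2*sqrt(2)/3, 2*sqrt(3)/3) integrate f = 9*t**2*log(9*t**2/4)/4 against the kernel
the [2*sqrt(3)/3, ∞) slice contributes ∫ exp(-9*t**2/2)·t^(s-1) dt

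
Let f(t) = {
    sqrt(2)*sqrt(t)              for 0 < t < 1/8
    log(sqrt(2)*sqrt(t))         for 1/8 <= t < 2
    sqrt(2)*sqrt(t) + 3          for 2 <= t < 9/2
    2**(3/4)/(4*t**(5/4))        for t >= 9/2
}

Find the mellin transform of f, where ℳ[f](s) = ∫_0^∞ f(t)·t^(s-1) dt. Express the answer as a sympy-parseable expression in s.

(-1080*2**(4*s)*s**2*(4*s - 5) + 108*2**(4*s)*s*(2*s + 1)*(4*s - 5)*log(2) - 324*2**(4*s)*s*(4*s - 5) - 54*2**(4*s)*(2*s + 1)*(4*s - 5) - 16*sqrt(3)*6**(2*s)*s**2*(2*s + 1) + 1296*6**(2*s)*s**2*(4*s - 5) + 324*6**(2*s)*s*(4*s - 5) + 108*s**2*(4*s - 5) + 108*s*(2*s + 1)*(4*s - 5)*log(2) + (4*s - 5)*(108*s + 54))/(108*2**(3*s)*s**2*(2*s + 1)*(4*s - 5))
  -1/2 < Re(s) < 5/4

peel off the common scale on t: sqrt(t) on [0, 1/4); log(sqrt(t)) on [1/4, 4); sqrt(t) + 3 on [4, 9); …
back out the power substitution: t on [0, 1/2); log(t) on [1/2, 2); t + 3 on [2, 3); …
split f at 1/8, 2, 9/2: ℳ[f](s) collects 4 kernel integrals
∫ over [0, 1/8) of sqrt(2)*sqrt(t)·t^(s-1) joins the sum
∫ log(sqrt(2)*sqrt(t))·t^(s-1) over [1/8, 2)
the [2, 9/2) slice contributes ∫ (sqrt(2)*sqrt(t) + 3)·t^(s-1) dt
on [9/2, ∞): add ∫ 2**(3/4)/(4*t**(5/4))·t^(s-1) dt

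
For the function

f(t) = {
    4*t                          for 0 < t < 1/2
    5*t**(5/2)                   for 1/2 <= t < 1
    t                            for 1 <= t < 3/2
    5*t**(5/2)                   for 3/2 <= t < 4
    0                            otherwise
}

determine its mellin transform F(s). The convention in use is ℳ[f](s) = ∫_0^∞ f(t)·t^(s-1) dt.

(1280*2**(2*s)*(s + 1) - 45*2**(1/2 - s)*3**(s + 1/2)*(s + 1) - 5*2**(1/2 - s)*(s + 1) + 6*(3/2)**s*(2*s + 5) + 32*s + 20 + 8*(2*s + 5)/2**s)/(4*(s + 1)*(2*s + 5))
  Re(s) > -1

integrate the 4 segments split at 1/2, 1, 3/2, then add the results
segment [0, 1/2) carries 4*t; integrate it
piece [1/2, 1): integrate 5*t**(5/2) against the kernel
∫ over [1, 3/2) of t·t^(s-1) joins the sum
on [3/2, 4) integrate f = 5*t**(5/2) against the kernel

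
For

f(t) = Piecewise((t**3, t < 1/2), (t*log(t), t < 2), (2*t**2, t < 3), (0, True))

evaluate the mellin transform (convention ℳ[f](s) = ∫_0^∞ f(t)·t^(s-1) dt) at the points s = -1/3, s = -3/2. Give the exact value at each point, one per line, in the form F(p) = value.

F(-1/3) = 3*2**(1/3)*(-496*2**(1/3) + 125 + log(2**(80 + 160*2**(1/3))) + 192*6**(2/3))/320
F(-3/2) = sqrt(2)*(-18*log(2) - 11 + 12*sqrt(6))/6

peel off the shared t-power: t on [0, 1/2); log(t)/t on [1/2, 2); 2 on [2, 3)
strip the shared t-power: t**2 on [0, 1/2); log(t) on [1/2, 2); 2*t on [2, 3)
slice at 1/2, 2, transform all 3 pieces, and sum them
∫ t**3·t^(s-1) over [0, 1/2)
for t in [1/2, 2): the term is ∫ t*log(t)·t^(s-1)
piece [2, 3): integrate 2*t**2 against the kernel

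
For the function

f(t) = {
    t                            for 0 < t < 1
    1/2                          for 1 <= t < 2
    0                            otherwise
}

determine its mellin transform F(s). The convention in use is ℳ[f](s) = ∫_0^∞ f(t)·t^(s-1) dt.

slice at 1, transform all 2 pieces, and sum them
the [0, 1) slice contributes ∫ t·t^(s-1) dt
segment [1, 2) carries 1/2; integrate it

(2**s*(s + 1) + s - 1)/(2*s*(s + 1))
  Re(s) > -1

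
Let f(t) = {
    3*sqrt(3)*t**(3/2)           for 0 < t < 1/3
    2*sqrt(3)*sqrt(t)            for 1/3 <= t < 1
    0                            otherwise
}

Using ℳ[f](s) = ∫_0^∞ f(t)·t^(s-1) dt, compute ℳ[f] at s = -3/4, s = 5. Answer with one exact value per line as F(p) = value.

F(-3/4) = -8*sqrt(3) + 28*3**(3/4)/3
F(5) = -10/11583 + 4*sqrt(3)/11

peel off the common scale on t: t**(3/2) on [0, 1); 2*sqrt(t) on [1, 3)
slice at 1/3, transform all 2 pieces, and sum them
piece [0, 1/3): integrate 3*sqrt(3)*t**(3/2) against the kernel
[1/3, 1) adds the kernel integral of 2*sqrt(3)*sqrt(t)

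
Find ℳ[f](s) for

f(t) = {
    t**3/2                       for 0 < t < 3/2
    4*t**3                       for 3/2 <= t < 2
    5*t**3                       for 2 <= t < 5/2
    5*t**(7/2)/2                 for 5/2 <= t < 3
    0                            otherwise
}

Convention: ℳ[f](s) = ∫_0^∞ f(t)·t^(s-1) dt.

treat the 4 regions marked off by 3/2, 2, 5/2 separately and sum
on [0, 3/2): add ∫ t**3/2·t^(s-1) dt
[3/2, 2) adds the kernel integral of 4*t**3
segment 2 to 5/2 holds 5*t**3; add its integral
segment 5/2 to 3 holds 5*t**(7/2)/2; add its integral

(-2*2**(s + 3)*(2*s + 7) + 10*3**(s + 7/2)*(s + 3) - 7*(3/2)**(s + 3)*(2*s + 7) + 10*(5/2)**(s + 3)*(2*s + 7) - 10*(5/2)**(s + 7/2)*(s + 3))/(2*(s + 3)*(2*s + 7))
  Re(s) > -3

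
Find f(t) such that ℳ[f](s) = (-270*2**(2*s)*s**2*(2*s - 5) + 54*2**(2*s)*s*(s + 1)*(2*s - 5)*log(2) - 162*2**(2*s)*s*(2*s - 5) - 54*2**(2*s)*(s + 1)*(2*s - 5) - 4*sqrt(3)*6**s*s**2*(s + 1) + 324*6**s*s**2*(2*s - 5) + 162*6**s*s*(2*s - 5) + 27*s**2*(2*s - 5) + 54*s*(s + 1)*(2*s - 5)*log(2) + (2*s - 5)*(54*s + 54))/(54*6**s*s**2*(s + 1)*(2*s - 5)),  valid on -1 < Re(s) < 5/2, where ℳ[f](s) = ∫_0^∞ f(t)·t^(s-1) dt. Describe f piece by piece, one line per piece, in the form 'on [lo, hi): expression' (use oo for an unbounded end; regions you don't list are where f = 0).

on [0, 1/6): 3*t
on [1/6, 2/3): log(3*t)
on [2/3, 1): 3*t + 3
on [1, oo): sqrt(3)/(27*t**(5/2))

undo the common scale on t: t on [0, 1/2); log(t) on [1/2, 2); t + 3 on [2, 3); …
f breaks at 1/6, 2/3, 1 into 4 integrals to sum
piece [0, 1/6): integrate 3*t against the kernel
piece [1/6, 2/3): integrate log(3*t) against the kernel
on [2/3, 1) integrate f = (3*t + 3) against the kernel
over [1, ∞), the kernel integral of sqrt(3)/(27*t**(5/2)) enters the sum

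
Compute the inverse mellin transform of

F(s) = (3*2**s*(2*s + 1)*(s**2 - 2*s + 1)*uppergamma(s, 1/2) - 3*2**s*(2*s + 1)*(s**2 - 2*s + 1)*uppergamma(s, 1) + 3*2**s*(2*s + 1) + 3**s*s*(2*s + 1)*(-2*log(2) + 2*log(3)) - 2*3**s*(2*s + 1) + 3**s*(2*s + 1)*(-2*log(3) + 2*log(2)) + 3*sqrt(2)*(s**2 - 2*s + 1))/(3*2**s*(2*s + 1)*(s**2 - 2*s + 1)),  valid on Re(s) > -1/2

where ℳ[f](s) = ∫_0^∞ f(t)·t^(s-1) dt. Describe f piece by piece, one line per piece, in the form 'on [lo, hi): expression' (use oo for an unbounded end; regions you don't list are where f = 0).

linearity at 1/2, 1 turns ℳ[f](s) into 3 summed integrals
piece [0, 1/2): integrate sqrt(t) against the kernel
∫ exp(-t)·t^(s-1) over [1/2, 1)
on [1, 3/2): add ∫ log(t)/t·t^(s-1) dt

on [0, 1/2): sqrt(t)
on [1/2, 1): exp(-t)
on [1, 3/2): log(t)/t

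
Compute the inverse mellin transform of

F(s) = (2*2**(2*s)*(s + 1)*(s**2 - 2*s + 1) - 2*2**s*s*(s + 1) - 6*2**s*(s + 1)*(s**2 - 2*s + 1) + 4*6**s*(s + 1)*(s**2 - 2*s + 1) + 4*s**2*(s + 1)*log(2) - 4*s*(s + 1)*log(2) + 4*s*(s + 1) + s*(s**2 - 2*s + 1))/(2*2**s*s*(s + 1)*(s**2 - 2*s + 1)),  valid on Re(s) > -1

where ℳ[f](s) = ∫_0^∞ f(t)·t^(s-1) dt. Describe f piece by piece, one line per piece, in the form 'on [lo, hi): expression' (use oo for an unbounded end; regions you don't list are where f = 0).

on [0, 1/2): t
on [1/2, 1): log(t)/t
on [1, 2): 3
on [2, 3): 2

summing 4 kernel integrals split by 1/2, 1, 2 yields ℳ[f](s)
piece [0, 1/2): integrate t against the kernel
[1/2, 1) adds the kernel integral of log(t)/t
[1, 2) adds the kernel integral of 3
segment [2, 3) carries 2; integrate it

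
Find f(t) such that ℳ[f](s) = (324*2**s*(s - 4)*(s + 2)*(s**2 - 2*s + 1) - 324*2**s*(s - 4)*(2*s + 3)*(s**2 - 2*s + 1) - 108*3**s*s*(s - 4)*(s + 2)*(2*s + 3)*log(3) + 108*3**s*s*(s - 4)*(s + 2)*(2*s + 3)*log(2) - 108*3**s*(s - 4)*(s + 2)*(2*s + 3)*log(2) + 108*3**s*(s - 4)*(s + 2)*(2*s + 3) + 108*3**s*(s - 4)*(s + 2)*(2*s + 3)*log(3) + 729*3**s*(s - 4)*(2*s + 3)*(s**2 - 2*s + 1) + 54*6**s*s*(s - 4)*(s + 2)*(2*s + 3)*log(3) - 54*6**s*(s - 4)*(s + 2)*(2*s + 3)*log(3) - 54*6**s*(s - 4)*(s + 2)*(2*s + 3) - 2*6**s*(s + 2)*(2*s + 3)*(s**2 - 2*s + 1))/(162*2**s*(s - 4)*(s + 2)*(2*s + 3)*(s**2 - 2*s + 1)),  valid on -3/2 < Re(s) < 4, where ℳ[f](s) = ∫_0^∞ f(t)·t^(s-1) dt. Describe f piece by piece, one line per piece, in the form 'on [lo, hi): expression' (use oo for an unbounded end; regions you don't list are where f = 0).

linearity at 1, 3/2, 3 turns ℳ[f](s) into 4 summed integrals
segment 0 to 1 holds t**(3/2); add its integral
segment [1, 3/2) carries 2*t**2; integrate it
over [3/2, 3), the kernel integral of log(t)/t enters the sum
on [3, ∞): add ∫ t**(-4)·t^(s-1) dt

on [0, 1): t**(3/2)
on [1, 3/2): 2*t**2
on [3/2, 3): log(t)/t
on [3, oo): t**(-4)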